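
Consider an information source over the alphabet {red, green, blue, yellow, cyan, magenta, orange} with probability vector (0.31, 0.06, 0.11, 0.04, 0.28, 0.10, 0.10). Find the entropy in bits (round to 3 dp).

H = −Σ pᵢ log₂ pᵢ.
−0.31·log₂(0.31) = 0.5238
−0.06·log₂(0.06) = 0.2435
−0.11·log₂(0.11) = 0.3503
−0.04·log₂(0.04) = 0.1858
−0.28·log₂(0.28) = 0.5142
−0.10·log₂(0.10) = 0.3322
−0.10·log₂(0.10) = 0.3322
Sum ≈ 2.4820 → 2.482 bits.

2.482 bits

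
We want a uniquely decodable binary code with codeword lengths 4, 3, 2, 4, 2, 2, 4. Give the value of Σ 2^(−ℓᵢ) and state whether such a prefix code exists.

1.0625; no

With common denominator 2^4 = 16: Σ 2^(−ℓᵢ) = 1/16 + 2/16 + 4/16 + 1/16 + 4/16 + 4/16 + 1/16 = 17/16 = 1.0625.
Kraft's inequality requires Σ ≤ 1; here Σ = 1.0625 > 1, so no such prefix code exists.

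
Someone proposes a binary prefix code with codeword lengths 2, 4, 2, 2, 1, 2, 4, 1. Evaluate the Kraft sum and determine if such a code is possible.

With common denominator 2^4 = 16: Σ 2^(−ℓᵢ) = 4/16 + 1/16 + 4/16 + 4/16 + 8/16 + 4/16 + 1/16 + 8/16 = 34/16 = 2.125.
Kraft's inequality requires Σ ≤ 1; here Σ = 2.125 > 1, so no such prefix code exists.

2.125; no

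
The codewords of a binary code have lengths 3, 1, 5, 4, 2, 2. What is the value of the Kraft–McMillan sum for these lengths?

With common denominator 2^5 = 32: Σ 2^(−ℓᵢ) = 4/32 + 16/32 + 1/32 + 2/32 + 8/32 + 8/32 = 39/32 = 1.21875.

1.21875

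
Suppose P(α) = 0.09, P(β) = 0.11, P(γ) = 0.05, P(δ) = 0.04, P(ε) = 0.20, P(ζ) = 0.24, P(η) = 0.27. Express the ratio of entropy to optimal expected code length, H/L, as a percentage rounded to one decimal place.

99.0%

Entropy H = −Σ p log₂ p ≈ 2.5333 bits.
Huffman merges: 1/25+1/20→9/100; 9/100+9/100→9/50; 11/100+9/50→29/100; 1/5+6/25→11/25; 27/100+29/100→14/25; 11/25+14/25→1. L = 64/25 ≈ 2.5600.
Efficiency = H/L = 2.5333/2.5600 = 99.0%.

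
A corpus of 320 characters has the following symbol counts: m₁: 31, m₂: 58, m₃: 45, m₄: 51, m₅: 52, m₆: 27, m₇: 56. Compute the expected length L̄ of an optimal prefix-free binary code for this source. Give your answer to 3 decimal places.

Probabilities are the counts divided by 320.
Repeatedly combine the two least-probable nodes; the expected code length is the sum of the merged weights.
merge 27/320 + 31/320 → 29/160
merge 9/64 + 51/320 → 3/10
merge 13/80 + 7/40 → 27/80
merge 29/160 + 29/160 → 29/80
merge 3/10 + 27/80 → 51/80
merge 29/80 + 51/80 → 1
L = 29/160 + 3/10 + 27/80 + 29/80 + 51/80 + 1 = 451/160 ≈ 2.819 bits/symbol.

2.819 bits/symbol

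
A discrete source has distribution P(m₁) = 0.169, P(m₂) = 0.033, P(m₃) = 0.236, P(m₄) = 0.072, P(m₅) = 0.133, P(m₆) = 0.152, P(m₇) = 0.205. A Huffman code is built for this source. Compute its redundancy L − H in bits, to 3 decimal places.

0.034 bits

Entropy H = −Σ p log₂ p ≈ 2.6297 bits.
Huffman merges: 33/1000+9/125→21/200; 21/200+133/1000→119/500; 19/125+169/1000→321/1000; 41/200+59/250→441/1000; 119/500+321/1000→559/1000; 441/1000+559/1000→1. L = 333/125 ≈ 2.6640.
L − H = 2.6640 − 2.6297 = 0.034 bits.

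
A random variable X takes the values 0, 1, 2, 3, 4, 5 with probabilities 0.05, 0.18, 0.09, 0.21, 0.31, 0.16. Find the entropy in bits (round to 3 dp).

H = −Σ pᵢ log₂ pᵢ.
−0.05·log₂(0.05) = 0.2161
−0.18·log₂(0.18) = 0.4453
−0.09·log₂(0.09) = 0.3127
−0.21·log₂(0.21) = 0.4728
−0.31·log₂(0.31) = 0.5238
−0.16·log₂(0.16) = 0.4230
Sum ≈ 2.3937 → 2.394 bits.

2.394 bits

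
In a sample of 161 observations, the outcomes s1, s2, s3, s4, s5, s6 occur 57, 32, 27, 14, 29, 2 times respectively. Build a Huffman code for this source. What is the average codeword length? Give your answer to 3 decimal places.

Probabilities are the counts divided by 161.
Repeatedly combine the two least-probable nodes; the expected code length is the sum of the merged weights.
merge 2/161 + 2/23 → 16/161
merge 16/161 + 27/161 → 43/161
merge 29/161 + 32/161 → 61/161
merge 43/161 + 57/161 → 100/161
merge 61/161 + 100/161 → 1
L = 16/161 + 43/161 + 61/161 + 100/161 + 1 = 381/161 ≈ 2.366 bits/symbol.

2.366 bits/symbol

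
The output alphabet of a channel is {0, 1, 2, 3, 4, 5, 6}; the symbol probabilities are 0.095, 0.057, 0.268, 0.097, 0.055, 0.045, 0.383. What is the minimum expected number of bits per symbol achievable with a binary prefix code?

Repeatedly combine the two least-probable nodes; the expected code length is the sum of the merged weights.
merge 9/200 + 11/200 → 1/10
merge 57/1000 + 19/200 → 19/125
merge 97/1000 + 1/10 → 197/1000
merge 19/125 + 197/1000 → 349/1000
merge 67/250 + 349/1000 → 617/1000
merge 383/1000 + 617/1000 → 1
L = 1/10 + 19/125 + 197/1000 + 349/1000 + 617/1000 + 1 = 483/200 = 2.415 bits/symbol.

2.415 bits/symbol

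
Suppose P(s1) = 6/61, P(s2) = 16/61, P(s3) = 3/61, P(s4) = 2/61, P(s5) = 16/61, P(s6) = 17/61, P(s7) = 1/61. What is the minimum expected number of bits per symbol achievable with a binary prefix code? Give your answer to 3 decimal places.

Repeatedly combine the two least-probable nodes; the expected code length is the sum of the merged weights.
merge 1/61 + 2/61 → 3/61
merge 3/61 + 3/61 → 6/61
merge 6/61 + 6/61 → 12/61
merge 12/61 + 16/61 → 28/61
merge 16/61 + 17/61 → 33/61
merge 28/61 + 33/61 → 1
L = 3/61 + 6/61 + 12/61 + 28/61 + 33/61 + 1 = 143/61 ≈ 2.344 bits/symbol.

2.344 bits/symbol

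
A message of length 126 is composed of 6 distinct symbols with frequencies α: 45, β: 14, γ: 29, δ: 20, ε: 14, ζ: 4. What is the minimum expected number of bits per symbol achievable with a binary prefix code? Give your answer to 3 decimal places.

2.397 bits/symbol

Probabilities are the counts divided by 126.
Repeatedly combine the two least-probable nodes; the expected code length is the sum of the merged weights.
merge 2/63 + 1/9 → 1/7
merge 1/9 + 1/7 → 16/63
merge 10/63 + 29/126 → 7/18
merge 16/63 + 5/14 → 11/18
merge 7/18 + 11/18 → 1
L = 1/7 + 16/63 + 7/18 + 11/18 + 1 = 151/63 ≈ 2.397 bits/symbol.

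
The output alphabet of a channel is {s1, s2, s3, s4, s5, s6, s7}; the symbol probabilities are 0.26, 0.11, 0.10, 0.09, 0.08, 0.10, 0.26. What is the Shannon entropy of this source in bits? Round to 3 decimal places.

H = −Σ pᵢ log₂ pᵢ.
−0.26·log₂(0.26) = 0.5053
−0.11·log₂(0.11) = 0.3503
−0.10·log₂(0.10) = 0.3322
−0.09·log₂(0.09) = 0.3127
−0.08·log₂(0.08) = 0.2915
−0.10·log₂(0.10) = 0.3322
−0.26·log₂(0.26) = 0.5053
Sum ≈ 2.6294 → 2.629 bits.

2.629 bits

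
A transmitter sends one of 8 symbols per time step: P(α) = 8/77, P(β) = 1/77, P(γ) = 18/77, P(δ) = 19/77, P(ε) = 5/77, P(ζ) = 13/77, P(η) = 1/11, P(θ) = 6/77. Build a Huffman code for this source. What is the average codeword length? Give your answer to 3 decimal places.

2.753 bits/symbol

Repeatedly combine the two least-probable nodes; the expected code length is the sum of the merged weights.
merge 1/77 + 5/77 → 6/77
merge 6/77 + 6/77 → 12/77
merge 1/11 + 8/77 → 15/77
merge 12/77 + 13/77 → 25/77
merge 15/77 + 18/77 → 3/7
merge 19/77 + 25/77 → 4/7
merge 3/7 + 4/7 → 1
L = 6/77 + 12/77 + 15/77 + 25/77 + 3/7 + 4/7 + 1 = 212/77 ≈ 2.753 bits/symbol.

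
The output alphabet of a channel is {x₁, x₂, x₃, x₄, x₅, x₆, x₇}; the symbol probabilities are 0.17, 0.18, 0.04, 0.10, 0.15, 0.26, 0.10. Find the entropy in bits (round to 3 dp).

H = −Σ pᵢ log₂ pᵢ.
−0.17·log₂(0.17) = 0.4346
−0.18·log₂(0.18) = 0.4453
−0.04·log₂(0.04) = 0.1858
−0.10·log₂(0.10) = 0.3322
−0.15·log₂(0.15) = 0.4105
−0.26·log₂(0.26) = 0.5053
−0.10·log₂(0.10) = 0.3322
Sum ≈ 2.6459 → 2.646 bits.

2.646 bits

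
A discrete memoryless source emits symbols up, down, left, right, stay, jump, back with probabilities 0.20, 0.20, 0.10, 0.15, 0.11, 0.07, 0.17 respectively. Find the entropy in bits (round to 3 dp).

2.725 bits

H = −Σ pᵢ log₂ pᵢ.
−0.20·log₂(0.20) = 0.4644
−0.20·log₂(0.20) = 0.4644
−0.10·log₂(0.10) = 0.3322
−0.15·log₂(0.15) = 0.4105
−0.11·log₂(0.11) = 0.3503
−0.07·log₂(0.07) = 0.2686
−0.17·log₂(0.17) = 0.4346
Sum ≈ 2.7249 → 2.725 bits.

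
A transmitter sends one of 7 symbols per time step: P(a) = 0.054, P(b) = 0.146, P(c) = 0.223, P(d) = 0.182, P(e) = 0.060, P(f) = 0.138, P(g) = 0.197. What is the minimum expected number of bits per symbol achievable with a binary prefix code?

Repeatedly combine the two least-probable nodes; the expected code length is the sum of the merged weights.
merge 27/500 + 3/50 → 57/500
merge 57/500 + 69/500 → 63/250
merge 73/500 + 91/500 → 41/125
merge 197/1000 + 223/1000 → 21/50
merge 63/250 + 41/125 → 29/50
merge 21/50 + 29/50 → 1
L = 57/500 + 63/250 + 41/125 + 21/50 + 29/50 + 1 = 1347/500 = 2.694 bits/symbol.

2.694 bits/symbol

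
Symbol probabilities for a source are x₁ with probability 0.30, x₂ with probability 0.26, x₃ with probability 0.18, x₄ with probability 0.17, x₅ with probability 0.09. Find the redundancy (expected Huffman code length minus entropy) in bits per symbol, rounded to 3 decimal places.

Entropy H = −Σ p log₂ p ≈ 2.2189 bits.
Huffman merges: 9/100+17/100→13/50; 9/50+13/50→11/25; 13/50+3/10→14/25; 11/25+14/25→1. L = 113/50 ≈ 2.2600.
L − H = 2.2600 − 2.2189 = 0.041 bits.

0.041 bits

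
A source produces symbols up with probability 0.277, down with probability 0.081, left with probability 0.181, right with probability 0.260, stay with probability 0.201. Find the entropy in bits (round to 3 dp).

2.224 bits

H = −Σ pᵢ log₂ pᵢ.
−0.277·log₂(0.277) = 0.5130
−0.081·log₂(0.081) = 0.2937
−0.181·log₂(0.181) = 0.4463
−0.260·log₂(0.260) = 0.5053
−0.201·log₂(0.201) = 0.4653
Sum ≈ 2.2236 → 2.224 bits.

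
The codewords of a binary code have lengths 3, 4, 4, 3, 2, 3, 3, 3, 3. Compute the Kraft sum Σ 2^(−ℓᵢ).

1.125

With common denominator 2^4 = 16: Σ 2^(−ℓᵢ) = 2/16 + 1/16 + 1/16 + 2/16 + 4/16 + 2/16 + 2/16 + 2/16 + 2/16 = 18/16 = 1.125.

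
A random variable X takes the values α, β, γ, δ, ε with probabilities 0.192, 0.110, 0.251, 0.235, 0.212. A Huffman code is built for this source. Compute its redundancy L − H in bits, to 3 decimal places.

Entropy H = −Σ p log₂ p ≈ 2.2734 bits.
Huffman merges: 11/100+24/125→151/500; 53/250+47/200→447/1000; 251/1000+151/500→553/1000; 447/1000+553/1000→1. L = 1151/500 ≈ 2.3020.
L − H = 2.3020 − 2.2734 = 0.029 bits.

0.029 bits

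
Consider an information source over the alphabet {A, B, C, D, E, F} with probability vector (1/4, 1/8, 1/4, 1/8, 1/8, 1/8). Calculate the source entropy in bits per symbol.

2.5 bits

Each probability is a power of 1/2, so log₂(1/p) is an integer.
H = Σ p·log₂(1/p) = 1/4·2 + 1/8·3 + 1/4·2 + 1/8·3 + 1/8·3 + 1/8·3 = 2.5 bits.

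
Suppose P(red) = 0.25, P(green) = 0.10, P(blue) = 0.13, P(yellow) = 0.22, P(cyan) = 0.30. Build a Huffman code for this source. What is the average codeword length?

Repeatedly combine the two least-probable nodes; the expected code length is the sum of the merged weights.
merge 1/10 + 13/100 → 23/100
merge 11/50 + 23/100 → 9/20
merge 1/4 + 3/10 → 11/20
merge 9/20 + 11/20 → 1
L = 23/100 + 9/20 + 11/20 + 1 = 223/100 = 2.23 bits/symbol.

2.23 bits/symbol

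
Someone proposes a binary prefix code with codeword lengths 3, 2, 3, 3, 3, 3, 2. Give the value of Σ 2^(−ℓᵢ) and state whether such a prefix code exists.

With common denominator 2^3 = 8: Σ 2^(−ℓᵢ) = 1/8 + 2/8 + 1/8 + 1/8 + 1/8 + 1/8 + 2/8 = 9/8 = 1.125.
Kraft's inequality requires Σ ≤ 1; here Σ = 1.125 > 1, so no such prefix code exists.

1.125; no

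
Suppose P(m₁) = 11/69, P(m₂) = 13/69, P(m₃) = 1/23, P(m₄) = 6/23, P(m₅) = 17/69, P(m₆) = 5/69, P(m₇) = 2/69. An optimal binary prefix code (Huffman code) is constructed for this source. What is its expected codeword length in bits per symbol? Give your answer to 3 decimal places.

Repeatedly combine the two least-probable nodes; the expected code length is the sum of the merged weights.
merge 2/69 + 1/23 → 5/69
merge 5/69 + 5/69 → 10/69
merge 10/69 + 11/69 → 7/23
merge 13/69 + 17/69 → 10/23
merge 6/23 + 7/23 → 13/23
merge 10/23 + 13/23 → 1
L = 5/69 + 10/69 + 7/23 + 10/23 + 13/23 + 1 = 58/23 ≈ 2.522 bits/symbol.

2.522 bits/symbol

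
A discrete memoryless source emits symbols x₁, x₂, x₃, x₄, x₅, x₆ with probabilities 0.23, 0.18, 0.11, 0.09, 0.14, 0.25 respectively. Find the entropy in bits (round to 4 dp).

H = −Σ pᵢ log₂ pᵢ.
−0.23·log₂(0.23) = 0.4877
−0.18·log₂(0.18) = 0.4453
−0.11·log₂(0.11) = 0.3503
−0.09·log₂(0.09) = 0.3127
−0.14·log₂(0.14) = 0.3971
−0.25·log₂(0.25) = 0.5000
Sum ≈ 2.4930 → 2.4930 bits.

2.4930 bits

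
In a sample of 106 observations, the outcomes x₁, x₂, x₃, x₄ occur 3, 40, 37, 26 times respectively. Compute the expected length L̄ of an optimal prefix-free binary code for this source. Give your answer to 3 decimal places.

Probabilities are the counts divided by 106.
Repeatedly combine the two least-probable nodes; the expected code length is the sum of the merged weights.
merge 3/106 + 13/53 → 29/106
merge 29/106 + 37/106 → 33/53
merge 20/53 + 33/53 → 1
L = 29/106 + 33/53 + 1 = 201/106 ≈ 1.896 bits/symbol.

1.896 bits/symbol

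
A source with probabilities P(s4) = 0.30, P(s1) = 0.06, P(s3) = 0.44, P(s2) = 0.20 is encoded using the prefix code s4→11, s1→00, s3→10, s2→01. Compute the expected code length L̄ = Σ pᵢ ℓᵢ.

2 bits/symbol

L̄ = Σ pᵢ·ℓᵢ = 0.30·2 + 0.06·2 + 0.44·2 + 0.20·2 = 2 bits/symbol.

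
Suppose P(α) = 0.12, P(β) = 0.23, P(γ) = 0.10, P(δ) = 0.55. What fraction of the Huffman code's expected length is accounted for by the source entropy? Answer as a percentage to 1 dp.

99.5%

Entropy H = −Σ p log₂ p ≈ 1.6613 bits.
Huffman merges: 1/10+3/25→11/50; 11/50+23/100→9/20; 9/20+11/20→1. L = 167/100 ≈ 1.6700.
Efficiency = H/L = 1.6613/1.6700 = 99.5%.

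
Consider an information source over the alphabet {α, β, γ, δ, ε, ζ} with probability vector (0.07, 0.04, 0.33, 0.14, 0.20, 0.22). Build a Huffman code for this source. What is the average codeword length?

Repeatedly combine the two least-probable nodes; the expected code length is the sum of the merged weights.
merge 1/25 + 7/100 → 11/100
merge 11/100 + 7/50 → 1/4
merge 1/5 + 11/50 → 21/50
merge 1/4 + 33/100 → 29/50
merge 21/50 + 29/50 → 1
L = 11/100 + 1/4 + 21/50 + 29/50 + 1 = 59/25 = 2.36 bits/symbol.

2.36 bits/symbol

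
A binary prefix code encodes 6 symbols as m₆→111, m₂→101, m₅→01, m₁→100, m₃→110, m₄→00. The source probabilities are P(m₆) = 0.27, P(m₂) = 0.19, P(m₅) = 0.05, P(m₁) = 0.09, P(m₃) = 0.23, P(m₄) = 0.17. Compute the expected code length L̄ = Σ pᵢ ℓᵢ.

L̄ = Σ pᵢ·ℓᵢ = 0.27·3 + 0.19·3 + 0.05·2 + 0.09·3 + 0.23·3 + 0.17·2 = 2.78 bits/symbol.

2.78 bits/symbol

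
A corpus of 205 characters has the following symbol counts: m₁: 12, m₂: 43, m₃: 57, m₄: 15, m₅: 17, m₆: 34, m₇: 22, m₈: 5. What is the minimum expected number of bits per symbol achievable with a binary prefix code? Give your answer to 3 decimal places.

Probabilities are the counts divided by 205.
Repeatedly combine the two least-probable nodes; the expected code length is the sum of the merged weights.
merge 1/41 + 12/205 → 17/205
merge 3/41 + 17/205 → 32/205
merge 17/205 + 22/205 → 39/205
merge 32/205 + 34/205 → 66/205
merge 39/205 + 43/205 → 2/5
merge 57/205 + 66/205 → 3/5
merge 2/5 + 3/5 → 1
L = 17/205 + 32/205 + 39/205 + 66/205 + 2/5 + 3/5 + 1 = 564/205 ≈ 2.751 bits/symbol.

2.751 bits/symbol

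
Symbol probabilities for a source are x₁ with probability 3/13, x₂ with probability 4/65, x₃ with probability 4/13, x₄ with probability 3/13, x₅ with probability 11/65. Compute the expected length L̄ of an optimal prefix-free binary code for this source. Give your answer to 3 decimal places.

Repeatedly combine the two least-probable nodes; the expected code length is the sum of the merged weights.
merge 4/65 + 11/65 → 3/13
merge 3/13 + 3/13 → 6/13
merge 3/13 + 4/13 → 7/13
merge 6/13 + 7/13 → 1
L = 3/13 + 6/13 + 7/13 + 1 = 29/13 ≈ 2.231 bits/symbol.

2.231 bits/symbol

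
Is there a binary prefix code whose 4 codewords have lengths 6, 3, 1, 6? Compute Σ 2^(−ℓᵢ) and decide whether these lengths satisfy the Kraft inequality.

With common denominator 2^6 = 64: Σ 2^(−ℓᵢ) = 1/64 + 8/64 + 32/64 + 1/64 = 42/64 = 0.65625.
Kraft's inequality requires Σ ≤ 1; here Σ = 0.65625 ≤ 1, so such a prefix code exists.

0.65625; yes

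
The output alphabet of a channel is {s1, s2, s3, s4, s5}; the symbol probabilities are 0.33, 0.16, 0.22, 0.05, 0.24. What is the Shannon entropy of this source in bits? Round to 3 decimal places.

2.142 bits

H = −Σ pᵢ log₂ pᵢ.
−0.33·log₂(0.33) = 0.5278
−0.16·log₂(0.16) = 0.4230
−0.22·log₂(0.22) = 0.4806
−0.05·log₂(0.05) = 0.2161
−0.24·log₂(0.24) = 0.4941
Sum ≈ 2.1416 → 2.142 bits.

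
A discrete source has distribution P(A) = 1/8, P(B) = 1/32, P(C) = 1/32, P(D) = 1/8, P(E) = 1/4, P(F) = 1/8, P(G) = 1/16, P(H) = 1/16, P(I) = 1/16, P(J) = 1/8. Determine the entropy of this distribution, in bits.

Each probability is a power of 1/2, so log₂(1/p) is an integer.
H = Σ p·log₂(1/p) = 1/8·3 + 1/32·5 + 1/32·5 + 1/8·3 + 1/4·2 + 1/8·3 + 1/16·4 + 1/16·4 + 1/16·4 + 1/8·3 = 3.0625 bits.

3.0625 bits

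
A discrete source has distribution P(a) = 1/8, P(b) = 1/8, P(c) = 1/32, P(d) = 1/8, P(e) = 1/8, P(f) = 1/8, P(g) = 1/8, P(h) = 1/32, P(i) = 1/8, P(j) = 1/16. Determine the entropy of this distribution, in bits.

3.1875 bits

Each probability is a power of 1/2, so log₂(1/p) is an integer.
H = Σ p·log₂(1/p) = 1/8·3 + 1/8·3 + 1/32·5 + 1/8·3 + 1/8·3 + 1/8·3 + 1/8·3 + 1/32·5 + 1/8·3 + 1/16·4 = 3.1875 bits.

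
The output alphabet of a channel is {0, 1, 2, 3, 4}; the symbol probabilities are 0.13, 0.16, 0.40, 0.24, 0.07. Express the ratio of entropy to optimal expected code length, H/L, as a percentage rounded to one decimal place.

97.1%

Entropy H = −Σ p log₂ p ≈ 2.0971 bits.
Huffman merges: 7/100+13/100→1/5; 4/25+1/5→9/25; 6/25+9/25→3/5; 2/5+3/5→1. L = 54/25 ≈ 2.1600.
Efficiency = H/L = 2.0971/2.1600 = 97.1%.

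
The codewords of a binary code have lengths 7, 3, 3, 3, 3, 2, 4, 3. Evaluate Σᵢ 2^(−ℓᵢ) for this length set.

With common denominator 2^7 = 128: Σ 2^(−ℓᵢ) = 1/128 + 16/128 + 16/128 + 16/128 + 16/128 + 32/128 + 8/128 + 16/128 = 121/128 = 0.9453125.

0.9453125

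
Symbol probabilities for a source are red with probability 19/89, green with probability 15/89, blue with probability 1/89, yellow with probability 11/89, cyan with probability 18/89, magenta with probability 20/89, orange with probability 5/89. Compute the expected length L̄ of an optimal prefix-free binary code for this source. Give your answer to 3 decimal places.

2.618 bits/symbol

Repeatedly combine the two least-probable nodes; the expected code length is the sum of the merged weights.
merge 1/89 + 5/89 → 6/89
merge 6/89 + 11/89 → 17/89
merge 15/89 + 17/89 → 32/89
merge 18/89 + 19/89 → 37/89
merge 20/89 + 32/89 → 52/89
merge 37/89 + 52/89 → 1
L = 6/89 + 17/89 + 32/89 + 37/89 + 52/89 + 1 = 233/89 ≈ 2.618 bits/symbol.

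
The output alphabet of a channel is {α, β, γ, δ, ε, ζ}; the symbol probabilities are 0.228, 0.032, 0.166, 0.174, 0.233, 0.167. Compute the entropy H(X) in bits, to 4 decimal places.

H = −Σ pᵢ log₂ pᵢ.
−0.228·log₂(0.228) = 0.4863
−0.032·log₂(0.032) = 0.1589
−0.166·log₂(0.166) = 0.4301
−0.174·log₂(0.174) = 0.4390
−0.233·log₂(0.233) = 0.4897
−0.167·log₂(0.167) = 0.4312
Sum ≈ 2.4351 → 2.4351 bits.

2.4351 bits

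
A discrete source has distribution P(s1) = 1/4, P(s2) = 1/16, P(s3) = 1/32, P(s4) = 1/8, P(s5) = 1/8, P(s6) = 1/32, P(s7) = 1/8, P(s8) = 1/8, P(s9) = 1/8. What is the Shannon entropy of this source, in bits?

2.9375 bits

Each probability is a power of 1/2, so log₂(1/p) is an integer.
H = Σ p·log₂(1/p) = 1/4·2 + 1/16·4 + 1/32·5 + 1/8·3 + 1/8·3 + 1/32·5 + 1/8·3 + 1/8·3 + 1/8·3 = 2.9375 bits.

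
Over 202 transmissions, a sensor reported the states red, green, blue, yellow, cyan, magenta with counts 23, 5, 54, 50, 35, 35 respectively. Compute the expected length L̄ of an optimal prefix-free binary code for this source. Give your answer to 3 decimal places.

2.450 bits/symbol

Probabilities are the counts divided by 202.
Repeatedly combine the two least-probable nodes; the expected code length is the sum of the merged weights.
merge 5/202 + 23/202 → 14/101
merge 14/101 + 35/202 → 63/202
merge 35/202 + 25/101 → 85/202
merge 27/101 + 63/202 → 117/202
merge 85/202 + 117/202 → 1
L = 14/101 + 63/202 + 85/202 + 117/202 + 1 = 495/202 ≈ 2.450 bits/symbol.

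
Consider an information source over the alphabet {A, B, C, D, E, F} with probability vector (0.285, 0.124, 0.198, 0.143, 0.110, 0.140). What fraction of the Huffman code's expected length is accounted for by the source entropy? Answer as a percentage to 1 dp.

99.4%

Entropy H = −Σ p log₂ p ≈ 2.5008 bits.
Huffman merges: 11/100+31/250→117/500; 7/50+143/1000→283/1000; 99/500+117/500→54/125; 283/1000+57/200→71/125; 54/125+71/125→1. L = 2517/1000 ≈ 2.5170.
Efficiency = H/L = 2.5008/2.5170 = 99.4%.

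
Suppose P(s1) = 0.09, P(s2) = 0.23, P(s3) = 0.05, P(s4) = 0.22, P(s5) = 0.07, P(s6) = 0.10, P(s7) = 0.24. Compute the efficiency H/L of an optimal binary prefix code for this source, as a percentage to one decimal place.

Entropy H = −Σ p log₂ p ≈ 2.5919 bits.
Huffman merges: 1/20+7/100→3/25; 9/100+1/10→19/100; 3/25+19/100→31/100; 11/50+23/100→9/20; 6/25+31/100→11/20; 9/20+11/20→1. L = 131/50 ≈ 2.6200.
Efficiency = H/L = 2.5919/2.6200 = 98.9%.

98.9%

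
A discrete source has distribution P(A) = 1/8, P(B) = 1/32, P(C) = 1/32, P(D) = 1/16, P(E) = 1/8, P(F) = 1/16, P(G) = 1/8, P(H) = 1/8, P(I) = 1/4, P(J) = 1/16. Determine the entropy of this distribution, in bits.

3.0625 bits

Each probability is a power of 1/2, so log₂(1/p) is an integer.
H = Σ p·log₂(1/p) = 1/8·3 + 1/32·5 + 1/32·5 + 1/16·4 + 1/8·3 + 1/16·4 + 1/8·3 + 1/8·3 + 1/4·2 + 1/16·4 = 3.0625 bits.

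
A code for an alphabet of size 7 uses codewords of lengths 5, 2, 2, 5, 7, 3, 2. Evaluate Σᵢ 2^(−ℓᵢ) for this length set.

0.9453125

With common denominator 2^7 = 128: Σ 2^(−ℓᵢ) = 4/128 + 32/128 + 32/128 + 4/128 + 1/128 + 16/128 + 32/128 = 121/128 = 0.9453125.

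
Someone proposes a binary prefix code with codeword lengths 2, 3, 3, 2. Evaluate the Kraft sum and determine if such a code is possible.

0.75; yes

With common denominator 2^3 = 8: Σ 2^(−ℓᵢ) = 2/8 + 1/8 + 1/8 + 2/8 = 6/8 = 0.75.
Kraft's inequality requires Σ ≤ 1; here Σ = 0.75 ≤ 1, so such a prefix code exists.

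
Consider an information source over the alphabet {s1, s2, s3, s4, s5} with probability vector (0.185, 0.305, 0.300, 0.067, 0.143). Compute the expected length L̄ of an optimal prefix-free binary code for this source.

Repeatedly combine the two least-probable nodes; the expected code length is the sum of the merged weights.
merge 67/1000 + 143/1000 → 21/100
merge 37/200 + 21/100 → 79/200
merge 3/10 + 61/200 → 121/200
merge 79/200 + 121/200 → 1
L = 21/100 + 79/200 + 121/200 + 1 = 221/100 = 2.21 bits/symbol.

2.21 bits/symbol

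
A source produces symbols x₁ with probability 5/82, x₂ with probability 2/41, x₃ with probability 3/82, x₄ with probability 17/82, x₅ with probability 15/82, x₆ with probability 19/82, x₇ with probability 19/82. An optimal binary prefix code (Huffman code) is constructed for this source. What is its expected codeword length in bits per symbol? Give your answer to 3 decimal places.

2.561 bits/symbol

Repeatedly combine the two least-probable nodes; the expected code length is the sum of the merged weights.
merge 3/82 + 2/41 → 7/82
merge 5/82 + 7/82 → 6/41
merge 6/41 + 15/82 → 27/82
merge 17/82 + 19/82 → 18/41
merge 19/82 + 27/82 → 23/41
merge 18/41 + 23/41 → 1
L = 7/82 + 6/41 + 27/82 + 18/41 + 23/41 + 1 = 105/41 ≈ 2.561 bits/symbol.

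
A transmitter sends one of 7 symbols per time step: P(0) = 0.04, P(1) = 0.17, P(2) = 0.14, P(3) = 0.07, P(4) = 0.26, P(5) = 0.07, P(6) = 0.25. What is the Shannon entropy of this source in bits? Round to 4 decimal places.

2.5598 bits

H = −Σ pᵢ log₂ pᵢ.
−0.04·log₂(0.04) = 0.1858
−0.17·log₂(0.17) = 0.4346
−0.14·log₂(0.14) = 0.3971
−0.07·log₂(0.07) = 0.2686
−0.26·log₂(0.26) = 0.5053
−0.07·log₂(0.07) = 0.2686
−0.25·log₂(0.25) = 0.5000
Sum ≈ 2.5598 → 2.5598 bits.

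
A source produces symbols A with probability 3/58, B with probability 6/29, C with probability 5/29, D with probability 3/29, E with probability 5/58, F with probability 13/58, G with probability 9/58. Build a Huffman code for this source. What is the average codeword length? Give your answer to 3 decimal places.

2.707 bits/symbol

Repeatedly combine the two least-probable nodes; the expected code length is the sum of the merged weights.
merge 3/58 + 5/58 → 4/29
merge 3/29 + 4/29 → 7/29
merge 9/58 + 5/29 → 19/58
merge 6/29 + 13/58 → 25/58
merge 7/29 + 19/58 → 33/58
merge 25/58 + 33/58 → 1
L = 4/29 + 7/29 + 19/58 + 25/58 + 33/58 + 1 = 157/58 ≈ 2.707 bits/symbol.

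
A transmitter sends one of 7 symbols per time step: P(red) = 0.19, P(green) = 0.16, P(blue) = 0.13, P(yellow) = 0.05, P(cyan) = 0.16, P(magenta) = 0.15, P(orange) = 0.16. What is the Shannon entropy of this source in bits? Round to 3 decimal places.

H = −Σ pᵢ log₂ pᵢ.
−0.19·log₂(0.19) = 0.4552
−0.16·log₂(0.16) = 0.4230
−0.13·log₂(0.13) = 0.3826
−0.05·log₂(0.05) = 0.2161
−0.16·log₂(0.16) = 0.4230
−0.15·log₂(0.15) = 0.4105
−0.16·log₂(0.16) = 0.4230
Sum ≈ 2.7336 → 2.734 bits.

2.734 bits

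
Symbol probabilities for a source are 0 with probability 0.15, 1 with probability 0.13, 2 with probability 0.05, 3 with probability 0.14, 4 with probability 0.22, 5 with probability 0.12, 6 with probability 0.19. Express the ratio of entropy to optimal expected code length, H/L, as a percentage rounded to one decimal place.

Entropy H = −Σ p log₂ p ≈ 2.7093 bits.
Huffman merges: 1/20+3/25→17/100; 13/100+7/50→27/100; 3/20+17/100→8/25; 19/100+11/50→41/100; 27/100+8/25→59/100; 41/100+59/100→1. L = 69/25 ≈ 2.7600.
Efficiency = H/L = 2.7093/2.7600 = 98.2%.

98.2%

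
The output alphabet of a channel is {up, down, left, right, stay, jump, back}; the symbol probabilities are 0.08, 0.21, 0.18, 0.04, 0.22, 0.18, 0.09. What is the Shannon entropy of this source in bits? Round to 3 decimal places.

H = −Σ pᵢ log₂ pᵢ.
−0.08·log₂(0.08) = 0.2915
−0.21·log₂(0.21) = 0.4728
−0.18·log₂(0.18) = 0.4453
−0.04·log₂(0.04) = 0.1858
−0.22·log₂(0.22) = 0.4806
−0.18·log₂(0.18) = 0.4453
−0.09·log₂(0.09) = 0.3127
Sum ≈ 2.6339 → 2.634 bits.

2.634 bits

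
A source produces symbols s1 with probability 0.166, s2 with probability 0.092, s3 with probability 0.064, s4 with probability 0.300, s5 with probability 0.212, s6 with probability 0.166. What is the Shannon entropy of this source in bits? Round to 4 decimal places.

2.4261 bits

H = −Σ pᵢ log₂ pᵢ.
−0.166·log₂(0.166) = 0.4301
−0.092·log₂(0.092) = 0.3167
−0.064·log₂(0.064) = 0.2538
−0.300·log₂(0.300) = 0.5211
−0.212·log₂(0.212) = 0.4744
−0.166·log₂(0.166) = 0.4301
Sum ≈ 2.4261 → 2.4261 bits.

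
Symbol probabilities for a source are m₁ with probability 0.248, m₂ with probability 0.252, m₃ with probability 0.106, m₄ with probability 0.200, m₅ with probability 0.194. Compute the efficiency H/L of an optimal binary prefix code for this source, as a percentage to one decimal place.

Entropy H = −Σ p log₂ p ≈ 2.2666 bits.
Huffman merges: 53/500+97/500→3/10; 1/5+31/125→56/125; 63/250+3/10→69/125; 56/125+69/125→1. L = 23/10 ≈ 2.3000.
Efficiency = H/L = 2.2666/2.3000 = 98.5%.

98.5%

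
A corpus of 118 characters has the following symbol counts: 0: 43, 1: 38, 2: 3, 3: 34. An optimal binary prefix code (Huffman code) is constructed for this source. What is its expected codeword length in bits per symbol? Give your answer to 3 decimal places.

1.949 bits/symbol

Probabilities are the counts divided by 118.
Repeatedly combine the two least-probable nodes; the expected code length is the sum of the merged weights.
merge 3/118 + 17/59 → 37/118
merge 37/118 + 19/59 → 75/118
merge 43/118 + 75/118 → 1
L = 37/118 + 75/118 + 1 = 115/59 ≈ 1.949 bits/symbol.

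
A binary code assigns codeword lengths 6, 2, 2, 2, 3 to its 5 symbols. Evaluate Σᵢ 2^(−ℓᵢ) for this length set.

0.890625

With common denominator 2^6 = 64: Σ 2^(−ℓᵢ) = 1/64 + 16/64 + 16/64 + 16/64 + 8/64 = 57/64 = 0.890625.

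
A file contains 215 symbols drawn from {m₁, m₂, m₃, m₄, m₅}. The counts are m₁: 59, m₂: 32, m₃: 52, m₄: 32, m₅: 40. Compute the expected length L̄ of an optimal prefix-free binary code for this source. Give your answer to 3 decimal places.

2.298 bits/symbol

Probabilities are the counts divided by 215.
Repeatedly combine the two least-probable nodes; the expected code length is the sum of the merged weights.
merge 32/215 + 32/215 → 64/215
merge 8/43 + 52/215 → 92/215
merge 59/215 + 64/215 → 123/215
merge 92/215 + 123/215 → 1
L = 64/215 + 92/215 + 123/215 + 1 = 494/215 ≈ 2.298 bits/symbol.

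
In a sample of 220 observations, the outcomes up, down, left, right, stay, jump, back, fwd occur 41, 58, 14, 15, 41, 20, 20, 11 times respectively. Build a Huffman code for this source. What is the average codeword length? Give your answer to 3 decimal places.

Probabilities are the counts divided by 220.
Repeatedly combine the two least-probable nodes; the expected code length is the sum of the merged weights.
merge 1/20 + 7/110 → 5/44
merge 3/44 + 1/11 → 7/44
merge 1/11 + 5/44 → 9/44
merge 7/44 + 41/220 → 19/55
merge 41/220 + 9/44 → 43/110
merge 29/110 + 19/55 → 67/110
merge 43/110 + 67/110 → 1
L = 5/44 + 7/44 + 9/44 + 19/55 + 43/110 + 67/110 + 1 = 621/220 ≈ 2.823 bits/symbol.

2.823 bits/symbol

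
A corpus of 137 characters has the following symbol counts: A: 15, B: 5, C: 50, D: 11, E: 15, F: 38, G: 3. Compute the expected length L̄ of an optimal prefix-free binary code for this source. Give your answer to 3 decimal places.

2.409 bits/symbol

Probabilities are the counts divided by 137.
Repeatedly combine the two least-probable nodes; the expected code length is the sum of the merged weights.
merge 3/137 + 5/137 → 8/137
merge 8/137 + 11/137 → 19/137
merge 15/137 + 15/137 → 30/137
merge 19/137 + 30/137 → 49/137
merge 38/137 + 49/137 → 87/137
merge 50/137 + 87/137 → 1
L = 8/137 + 19/137 + 30/137 + 49/137 + 87/137 + 1 = 330/137 ≈ 2.409 bits/symbol.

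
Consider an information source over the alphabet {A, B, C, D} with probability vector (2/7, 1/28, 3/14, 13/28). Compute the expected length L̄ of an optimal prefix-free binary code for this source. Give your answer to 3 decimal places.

1.786 bits/symbol

Repeatedly combine the two least-probable nodes; the expected code length is the sum of the merged weights.
merge 1/28 + 3/14 → 1/4
merge 1/4 + 2/7 → 15/28
merge 13/28 + 15/28 → 1
L = 1/4 + 15/28 + 1 = 25/14 ≈ 1.786 bits/symbol.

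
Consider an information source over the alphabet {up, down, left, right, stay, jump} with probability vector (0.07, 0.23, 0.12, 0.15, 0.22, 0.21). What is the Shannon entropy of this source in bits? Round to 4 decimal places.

2.4872 bits

H = −Σ pᵢ log₂ pᵢ.
−0.07·log₂(0.07) = 0.2686
−0.23·log₂(0.23) = 0.4877
−0.12·log₂(0.12) = 0.3671
−0.15·log₂(0.15) = 0.4105
−0.22·log₂(0.22) = 0.4806
−0.21·log₂(0.21) = 0.4728
Sum ≈ 2.4872 → 2.4872 bits.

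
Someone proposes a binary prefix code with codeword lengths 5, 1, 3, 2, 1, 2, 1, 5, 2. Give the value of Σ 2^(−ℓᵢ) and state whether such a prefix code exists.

2.4375; no

With common denominator 2^5 = 32: Σ 2^(−ℓᵢ) = 1/32 + 16/32 + 4/32 + 8/32 + 16/32 + 8/32 + 16/32 + 1/32 + 8/32 = 78/32 = 2.4375.
Kraft's inequality requires Σ ≤ 1; here Σ = 2.4375 > 1, so no such prefix code exists.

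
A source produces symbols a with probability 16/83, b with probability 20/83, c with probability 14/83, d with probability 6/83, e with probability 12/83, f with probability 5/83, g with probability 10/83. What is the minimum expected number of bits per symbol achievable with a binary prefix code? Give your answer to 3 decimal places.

2.699 bits/symbol

Repeatedly combine the two least-probable nodes; the expected code length is the sum of the merged weights.
merge 5/83 + 6/83 → 11/83
merge 10/83 + 11/83 → 21/83
merge 12/83 + 14/83 → 26/83
merge 16/83 + 20/83 → 36/83
merge 21/83 + 26/83 → 47/83
merge 36/83 + 47/83 → 1
L = 11/83 + 21/83 + 26/83 + 36/83 + 47/83 + 1 = 224/83 ≈ 2.699 bits/symbol.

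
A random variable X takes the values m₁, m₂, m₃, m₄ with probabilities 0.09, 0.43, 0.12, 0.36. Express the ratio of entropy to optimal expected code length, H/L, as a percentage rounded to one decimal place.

Entropy H = −Σ p log₂ p ≈ 1.7339 bits.
Huffman merges: 9/100+3/25→21/100; 21/100+9/25→57/100; 43/100+57/100→1. L = 89/50 ≈ 1.7800.
Efficiency = H/L = 1.7339/1.7800 = 97.4%.

97.4%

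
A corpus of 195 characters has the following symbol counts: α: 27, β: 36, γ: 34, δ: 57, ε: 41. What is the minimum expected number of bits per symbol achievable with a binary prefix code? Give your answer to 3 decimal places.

Probabilities are the counts divided by 195.
Repeatedly combine the two least-probable nodes; the expected code length is the sum of the merged weights.
merge 9/65 + 34/195 → 61/195
merge 12/65 + 41/195 → 77/195
merge 19/65 + 61/195 → 118/195
merge 77/195 + 118/195 → 1
L = 61/195 + 77/195 + 118/195 + 1 = 451/195 ≈ 2.313 bits/symbol.

2.313 bits/symbol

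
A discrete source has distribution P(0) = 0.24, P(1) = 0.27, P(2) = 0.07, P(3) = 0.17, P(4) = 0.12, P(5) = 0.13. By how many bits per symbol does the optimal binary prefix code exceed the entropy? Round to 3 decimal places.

Entropy H = −Σ p log₂ p ≈ 2.4570 bits.
Huffman merges: 7/100+3/25→19/100; 13/100+17/100→3/10; 19/100+6/25→43/100; 27/100+3/10→57/100; 43/100+57/100→1. L = 249/100 ≈ 2.4900.
L − H = 2.4900 − 2.4570 = 0.033 bits.

0.033 bits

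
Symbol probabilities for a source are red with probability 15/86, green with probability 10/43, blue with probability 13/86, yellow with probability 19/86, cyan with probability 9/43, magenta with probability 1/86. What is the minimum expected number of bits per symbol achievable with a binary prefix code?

2.5 bits/symbol

Repeatedly combine the two least-probable nodes; the expected code length is the sum of the merged weights.
merge 1/86 + 13/86 → 7/43
merge 7/43 + 15/86 → 29/86
merge 9/43 + 19/86 → 37/86
merge 10/43 + 29/86 → 49/86
merge 37/86 + 49/86 → 1
L = 7/43 + 29/86 + 37/86 + 49/86 + 1 = 5/2 = 2.5 bits/symbol.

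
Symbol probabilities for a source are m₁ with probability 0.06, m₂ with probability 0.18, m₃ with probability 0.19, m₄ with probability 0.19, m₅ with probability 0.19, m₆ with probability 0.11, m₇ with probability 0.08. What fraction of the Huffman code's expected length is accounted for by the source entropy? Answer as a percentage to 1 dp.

97.7%

Entropy H = −Σ p log₂ p ≈ 2.6963 bits.
Huffman merges: 3/50+2/25→7/50; 11/100+7/50→1/4; 9/50+19/100→37/100; 19/100+19/100→19/50; 1/4+37/100→31/50; 19/50+31/50→1. L = 69/25 ≈ 2.7600.
Efficiency = H/L = 2.6963/2.7600 = 97.7%.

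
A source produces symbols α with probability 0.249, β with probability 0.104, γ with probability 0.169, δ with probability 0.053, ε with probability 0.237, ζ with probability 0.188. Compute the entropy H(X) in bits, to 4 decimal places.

H = −Σ pᵢ log₂ pᵢ.
−0.249·log₂(0.249) = 0.4994
−0.104·log₂(0.104) = 0.3396
−0.169·log₂(0.169) = 0.4335
−0.053·log₂(0.053) = 0.2246
−0.237·log₂(0.237) = 0.4923
−0.188·log₂(0.188) = 0.4533
Sum ≈ 2.4427 → 2.4427 bits.

2.4427 bits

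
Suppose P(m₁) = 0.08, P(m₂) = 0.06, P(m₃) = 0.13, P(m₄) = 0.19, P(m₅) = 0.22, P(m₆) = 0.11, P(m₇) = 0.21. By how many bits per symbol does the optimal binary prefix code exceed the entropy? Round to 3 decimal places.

Entropy H = −Σ p log₂ p ≈ 2.6766 bits.
Huffman merges: 3/50+2/25→7/50; 11/100+13/100→6/25; 7/50+19/100→33/100; 21/100+11/50→43/100; 6/25+33/100→57/100; 43/100+57/100→1. L = 271/100 ≈ 2.7100.
L − H = 2.7100 − 2.6766 = 0.033 bits.

0.033 bits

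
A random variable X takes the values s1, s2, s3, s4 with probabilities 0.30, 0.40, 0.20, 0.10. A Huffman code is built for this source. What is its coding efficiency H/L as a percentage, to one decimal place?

Entropy H = −Σ p log₂ p ≈ 1.8464 bits.
Huffman merges: 1/10+1/5→3/10; 3/10+3/10→3/5; 2/5+3/5→1. L = 19/10 ≈ 1.9000.
Efficiency = H/L = 1.8464/1.9000 = 97.2%.

97.2%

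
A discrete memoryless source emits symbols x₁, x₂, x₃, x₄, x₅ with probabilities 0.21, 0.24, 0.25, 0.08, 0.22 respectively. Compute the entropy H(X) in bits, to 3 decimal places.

H = −Σ pᵢ log₂ pᵢ.
−0.21·log₂(0.21) = 0.4728
−0.24·log₂(0.24) = 0.4941
−0.25·log₂(0.25) = 0.5000
−0.08·log₂(0.08) = 0.2915
−0.22·log₂(0.22) = 0.4806
Sum ≈ 2.2390 → 2.239 bits.

2.239 bits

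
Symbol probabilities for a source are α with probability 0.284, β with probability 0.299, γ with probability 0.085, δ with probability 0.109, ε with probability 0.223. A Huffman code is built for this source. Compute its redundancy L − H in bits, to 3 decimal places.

0.024 bits

Entropy H = −Σ p log₂ p ≈ 2.1701 bits.
Huffman merges: 17/200+109/1000→97/500; 97/500+223/1000→417/1000; 71/250+299/1000→583/1000; 417/1000+583/1000→1. L = 1097/500 ≈ 2.1940.
L − H = 2.1940 − 2.1701 = 0.024 bits.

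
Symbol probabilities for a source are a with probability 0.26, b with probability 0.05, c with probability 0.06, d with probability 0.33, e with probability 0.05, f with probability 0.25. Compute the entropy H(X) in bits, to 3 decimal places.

2.209 bits

H = −Σ pᵢ log₂ pᵢ.
−0.26·log₂(0.26) = 0.5053
−0.05·log₂(0.05) = 0.2161
−0.06·log₂(0.06) = 0.2435
−0.33·log₂(0.33) = 0.5278
−0.05·log₂(0.05) = 0.2161
−0.25·log₂(0.25) = 0.5000
Sum ≈ 2.2088 → 2.209 bits.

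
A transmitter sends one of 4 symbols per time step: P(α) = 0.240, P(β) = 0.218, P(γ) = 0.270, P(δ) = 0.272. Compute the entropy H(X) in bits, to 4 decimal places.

H = −Σ pᵢ log₂ pᵢ.
−0.240·log₂(0.240) = 0.4941
−0.218·log₂(0.218) = 0.4791
−0.270·log₂(0.270) = 0.5100
−0.272·log₂(0.272) = 0.5109
Sum ≈ 1.9941 → 1.9941 bits.

1.9941 bits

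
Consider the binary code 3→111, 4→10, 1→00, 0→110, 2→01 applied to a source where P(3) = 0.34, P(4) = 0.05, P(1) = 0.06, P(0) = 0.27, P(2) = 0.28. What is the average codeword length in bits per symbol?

L̄ = Σ pᵢ·ℓᵢ = 0.34·3 + 0.05·2 + 0.06·2 + 0.27·3 + 0.28·2 = 2.61 bits/symbol.

2.61 bits/symbol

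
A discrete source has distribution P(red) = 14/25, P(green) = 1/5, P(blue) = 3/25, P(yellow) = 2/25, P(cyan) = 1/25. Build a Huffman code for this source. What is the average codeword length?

1.8 bits/symbol

Repeatedly combine the two least-probable nodes; the expected code length is the sum of the merged weights.
merge 1/25 + 2/25 → 3/25
merge 3/25 + 3/25 → 6/25
merge 1/5 + 6/25 → 11/25
merge 11/25 + 14/25 → 1
L = 3/25 + 6/25 + 11/25 + 1 = 9/5 = 1.8 bits/symbol.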